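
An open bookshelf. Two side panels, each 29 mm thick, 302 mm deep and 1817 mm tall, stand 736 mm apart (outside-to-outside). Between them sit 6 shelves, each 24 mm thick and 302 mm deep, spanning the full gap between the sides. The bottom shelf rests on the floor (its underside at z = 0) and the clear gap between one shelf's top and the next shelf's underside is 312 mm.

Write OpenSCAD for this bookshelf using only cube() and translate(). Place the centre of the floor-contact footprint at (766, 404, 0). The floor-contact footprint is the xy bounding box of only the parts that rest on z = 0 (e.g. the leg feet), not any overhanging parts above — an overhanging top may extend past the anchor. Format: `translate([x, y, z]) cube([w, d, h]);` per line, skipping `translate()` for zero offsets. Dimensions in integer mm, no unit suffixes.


translate([398, 253, 0]) cube([29, 302, 1817]);
translate([1105, 253, 0]) cube([29, 302, 1817]);
translate([427, 253, 0]) cube([678, 302, 24]);
translate([427, 253, 336]) cube([678, 302, 24]);
translate([427, 253, 672]) cube([678, 302, 24]);
translate([427, 253, 1008]) cube([678, 302, 24]);
translate([427, 253, 1344]) cube([678, 302, 24]);
translate([427, 253, 1680]) cube([678, 302, 24]);


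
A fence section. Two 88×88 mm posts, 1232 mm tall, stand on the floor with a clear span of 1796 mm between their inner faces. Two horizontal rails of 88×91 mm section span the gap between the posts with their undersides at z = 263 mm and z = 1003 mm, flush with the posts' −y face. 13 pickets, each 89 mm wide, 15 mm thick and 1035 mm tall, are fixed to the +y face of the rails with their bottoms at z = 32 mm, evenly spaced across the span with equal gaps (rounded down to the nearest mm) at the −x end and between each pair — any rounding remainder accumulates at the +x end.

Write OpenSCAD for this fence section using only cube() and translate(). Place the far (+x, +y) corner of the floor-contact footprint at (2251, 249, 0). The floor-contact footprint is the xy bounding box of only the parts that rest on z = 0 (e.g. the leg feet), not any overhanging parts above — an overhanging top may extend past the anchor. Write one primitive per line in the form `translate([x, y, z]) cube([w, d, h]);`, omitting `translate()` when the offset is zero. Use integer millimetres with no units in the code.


translate([279, 161, 0]) cube([88, 88, 1232]);
translate([2163, 161, 0]) cube([88, 88, 1232]);
translate([367, 161, 263]) cube([1796, 88, 91]);
translate([367, 161, 1003]) cube([1796, 88, 91]);
translate([412, 249, 32]) cube([89, 15, 1035]);
translate([546, 249, 32]) cube([89, 15, 1035]);
translate([680, 249, 32]) cube([89, 15, 1035]);
translate([814, 249, 32]) cube([89, 15, 1035]);
translate([948, 249, 32]) cube([89, 15, 1035]);
translate([1082, 249, 32]) cube([89, 15, 1035]);
translate([1216, 249, 32]) cube([89, 15, 1035]);
translate([1350, 249, 32]) cube([89, 15, 1035]);
translate([1484, 249, 32]) cube([89, 15, 1035]);
translate([1618, 249, 32]) cube([89, 15, 1035]);
translate([1752, 249, 32]) cube([89, 15, 1035]);
translate([1886, 249, 32]) cube([89, 15, 1035]);
translate([2020, 249, 32]) cube([89, 15, 1035]);


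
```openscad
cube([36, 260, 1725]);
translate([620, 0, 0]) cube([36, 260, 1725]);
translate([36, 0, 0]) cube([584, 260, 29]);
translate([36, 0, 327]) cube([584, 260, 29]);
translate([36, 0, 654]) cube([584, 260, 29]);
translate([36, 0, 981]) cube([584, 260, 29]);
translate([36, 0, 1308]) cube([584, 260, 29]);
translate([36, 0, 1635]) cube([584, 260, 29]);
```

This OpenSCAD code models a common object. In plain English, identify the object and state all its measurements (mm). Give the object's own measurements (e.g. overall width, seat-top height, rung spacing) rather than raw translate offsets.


An open bookshelf. Two side panels, each 36 mm thick, 260 mm deep and 1725 mm tall, stand 656 mm apart (outside-to-outside). Between them sit 6 shelves, each 29 mm thick and 260 mm deep, spanning the full gap between the sides. The bottom shelf rests on the floor (its underside at z = 0) and the clear gap between one shelf's top and the next shelf's underside is 298 mm.


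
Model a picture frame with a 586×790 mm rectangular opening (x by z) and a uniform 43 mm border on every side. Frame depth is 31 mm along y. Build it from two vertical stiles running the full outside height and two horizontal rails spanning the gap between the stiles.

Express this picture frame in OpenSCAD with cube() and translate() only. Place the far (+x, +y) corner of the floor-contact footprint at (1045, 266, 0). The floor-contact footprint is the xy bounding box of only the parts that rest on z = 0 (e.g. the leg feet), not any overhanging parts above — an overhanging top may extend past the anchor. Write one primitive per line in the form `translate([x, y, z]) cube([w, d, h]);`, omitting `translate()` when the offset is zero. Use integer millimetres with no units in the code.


translate([373, 235, 0]) cube([43, 31, 876]);
translate([1002, 235, 0]) cube([43, 31, 876]);
translate([416, 235, 0]) cube([586, 31, 43]);
translate([416, 235, 833]) cube([586, 31, 43]);


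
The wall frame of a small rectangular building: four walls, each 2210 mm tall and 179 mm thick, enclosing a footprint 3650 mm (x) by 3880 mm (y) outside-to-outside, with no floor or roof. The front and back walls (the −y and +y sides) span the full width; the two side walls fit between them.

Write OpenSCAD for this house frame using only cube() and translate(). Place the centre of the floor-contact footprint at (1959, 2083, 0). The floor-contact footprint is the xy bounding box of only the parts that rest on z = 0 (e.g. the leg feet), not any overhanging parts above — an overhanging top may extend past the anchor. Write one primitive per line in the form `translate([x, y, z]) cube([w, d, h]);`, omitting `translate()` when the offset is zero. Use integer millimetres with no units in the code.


translate([134, 143, 0]) cube([3650, 179, 2210]);
translate([134, 3844, 0]) cube([3650, 179, 2210]);
translate([134, 322, 0]) cube([179, 3522, 2210]);
translate([3605, 322, 0]) cube([179, 3522, 2210]);


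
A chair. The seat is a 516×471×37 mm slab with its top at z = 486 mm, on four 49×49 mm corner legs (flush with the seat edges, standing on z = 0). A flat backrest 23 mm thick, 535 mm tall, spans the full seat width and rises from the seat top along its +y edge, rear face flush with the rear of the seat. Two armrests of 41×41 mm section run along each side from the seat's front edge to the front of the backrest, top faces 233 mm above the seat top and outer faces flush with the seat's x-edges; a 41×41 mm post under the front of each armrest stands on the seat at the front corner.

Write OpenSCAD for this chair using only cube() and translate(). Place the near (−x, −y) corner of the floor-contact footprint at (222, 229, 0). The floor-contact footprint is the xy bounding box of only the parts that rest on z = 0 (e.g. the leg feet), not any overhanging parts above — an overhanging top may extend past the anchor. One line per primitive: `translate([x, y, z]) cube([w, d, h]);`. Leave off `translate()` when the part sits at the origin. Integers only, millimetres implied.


// leg_h = 486 - 37 = 449
// arm post h = 233 - 41 = 192
translate([222, 229, 449]) cube([516, 471, 37]);
translate([222, 229, 0]) cube([49, 49, 449]);
translate([689, 229, 0]) cube([49, 49, 449]);
translate([222, 651, 0]) cube([49, 49, 449]);
translate([689, 651, 0]) cube([49, 49, 449]);
translate([222, 677, 486]) cube([516, 23, 535]);
translate([222, 229, 678]) cube([41, 448, 41]);
translate([697, 229, 678]) cube([41, 448, 41]);
translate([222, 229, 486]) cube([41, 41, 192]);
translate([697, 229, 486]) cube([41, 41, 192]);


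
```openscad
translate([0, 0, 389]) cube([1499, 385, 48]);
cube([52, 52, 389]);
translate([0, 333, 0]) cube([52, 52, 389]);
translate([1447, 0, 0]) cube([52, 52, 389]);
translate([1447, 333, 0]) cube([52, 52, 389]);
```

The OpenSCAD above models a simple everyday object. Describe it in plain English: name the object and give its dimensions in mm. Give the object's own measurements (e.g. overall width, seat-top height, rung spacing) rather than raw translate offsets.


A bench: a 1499×385 mm seat slab, 48 mm thick, top at z = 437 mm, on four 52×52 mm square legs flush with the seat corners and standing on z = 0.


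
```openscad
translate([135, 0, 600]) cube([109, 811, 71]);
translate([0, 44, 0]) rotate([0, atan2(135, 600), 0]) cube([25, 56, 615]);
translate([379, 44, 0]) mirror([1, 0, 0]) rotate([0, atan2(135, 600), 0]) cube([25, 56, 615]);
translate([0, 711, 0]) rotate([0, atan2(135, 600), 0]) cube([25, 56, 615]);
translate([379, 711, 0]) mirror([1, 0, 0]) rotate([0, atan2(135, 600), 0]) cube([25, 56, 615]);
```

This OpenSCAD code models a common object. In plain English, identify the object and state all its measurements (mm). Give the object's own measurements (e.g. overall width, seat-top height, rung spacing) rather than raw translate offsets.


A sawhorse. A 109×811×71 mm beam (x, y, z) sits on two A-frame leg pairs. Each pair is two raked legs of 25×56 mm section (56 mm along y) splaying symmetrically in x. Each leg rises 600 mm vertically over 135 mm of horizontal reach and is 615 mm long along its own axis. Every leg's outer bottom edge rests on the floor and its outer top edge meets a bottom edge of the beam — the left legs (tilting toward +x) meet the beam's −x bottom edge, the right legs (their mirror images, tilting toward −x) meet its +x bottom edge — so the leg tops tuck under the beam, the beam's underside is 600 mm above the floor, and the feet are 379 mm apart outside-to-outside with the beam centred between them. The two leg pairs are set in 44 mm from either end of the beam.


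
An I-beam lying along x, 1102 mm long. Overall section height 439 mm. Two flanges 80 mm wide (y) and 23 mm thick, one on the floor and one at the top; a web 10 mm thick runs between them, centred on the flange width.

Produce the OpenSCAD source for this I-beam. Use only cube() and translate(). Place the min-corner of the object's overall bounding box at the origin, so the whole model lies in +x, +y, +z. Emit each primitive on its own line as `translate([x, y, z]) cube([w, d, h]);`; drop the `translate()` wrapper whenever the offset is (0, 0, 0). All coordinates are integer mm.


cube([1102, 80, 23]);
translate([0, 35, 23]) cube([1102, 10, 393]);
translate([0, 0, 416]) cube([1102, 80, 23]);


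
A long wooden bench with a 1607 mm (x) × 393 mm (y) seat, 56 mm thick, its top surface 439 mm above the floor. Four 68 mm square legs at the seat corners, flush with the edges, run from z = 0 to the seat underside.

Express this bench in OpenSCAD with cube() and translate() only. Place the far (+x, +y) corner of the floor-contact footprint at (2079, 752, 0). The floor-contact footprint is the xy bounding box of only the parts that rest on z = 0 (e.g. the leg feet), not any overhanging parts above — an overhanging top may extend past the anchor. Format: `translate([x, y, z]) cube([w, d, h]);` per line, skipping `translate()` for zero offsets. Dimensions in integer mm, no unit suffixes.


translate([472, 359, 383]) cube([1607, 393, 56]);
translate([472, 359, 0]) cube([68, 68, 383]);
translate([472, 684, 0]) cube([68, 68, 383]);
translate([2011, 359, 0]) cube([68, 68, 383]);
translate([2011, 684, 0]) cube([68, 68, 383]);


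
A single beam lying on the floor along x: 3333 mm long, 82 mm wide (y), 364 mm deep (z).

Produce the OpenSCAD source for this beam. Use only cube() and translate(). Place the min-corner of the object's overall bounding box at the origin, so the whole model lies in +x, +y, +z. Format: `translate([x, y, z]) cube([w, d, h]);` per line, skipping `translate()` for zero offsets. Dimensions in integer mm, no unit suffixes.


cube([3333, 82, 364]);


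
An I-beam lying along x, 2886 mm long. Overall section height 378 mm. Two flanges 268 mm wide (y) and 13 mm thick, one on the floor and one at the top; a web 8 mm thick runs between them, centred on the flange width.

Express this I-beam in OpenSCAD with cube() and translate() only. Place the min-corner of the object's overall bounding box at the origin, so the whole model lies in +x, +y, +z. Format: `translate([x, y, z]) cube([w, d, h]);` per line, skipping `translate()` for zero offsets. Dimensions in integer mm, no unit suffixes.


cube([2886, 268, 13]);
translate([0, 130, 13]) cube([2886, 8, 352]);
translate([0, 0, 365]) cube([2886, 268, 13]);


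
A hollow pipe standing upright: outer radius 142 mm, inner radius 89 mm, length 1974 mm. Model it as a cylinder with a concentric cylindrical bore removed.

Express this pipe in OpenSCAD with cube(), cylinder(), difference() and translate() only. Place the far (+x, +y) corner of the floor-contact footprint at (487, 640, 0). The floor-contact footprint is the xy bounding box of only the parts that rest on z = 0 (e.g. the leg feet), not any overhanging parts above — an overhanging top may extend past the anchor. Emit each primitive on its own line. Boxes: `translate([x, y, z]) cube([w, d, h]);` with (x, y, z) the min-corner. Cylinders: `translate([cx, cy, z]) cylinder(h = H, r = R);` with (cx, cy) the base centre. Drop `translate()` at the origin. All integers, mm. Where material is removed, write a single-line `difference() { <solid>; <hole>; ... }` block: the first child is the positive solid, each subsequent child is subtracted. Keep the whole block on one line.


difference() { translate([345, 498, 0]) cylinder(h = 1974, r = 142); translate([345, 498, 0]) cylinder(h = 1974, r = 89); }


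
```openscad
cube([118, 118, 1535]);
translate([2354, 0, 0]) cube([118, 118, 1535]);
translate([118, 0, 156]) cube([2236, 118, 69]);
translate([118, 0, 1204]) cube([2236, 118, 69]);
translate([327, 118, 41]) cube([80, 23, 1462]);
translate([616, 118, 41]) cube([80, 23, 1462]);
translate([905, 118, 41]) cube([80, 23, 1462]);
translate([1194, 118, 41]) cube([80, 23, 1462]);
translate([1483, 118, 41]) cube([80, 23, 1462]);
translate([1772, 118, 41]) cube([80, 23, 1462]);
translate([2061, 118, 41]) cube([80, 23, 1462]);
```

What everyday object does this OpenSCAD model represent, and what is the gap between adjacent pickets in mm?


A fence section. The picket gap is 209 mm.

Two posts, two rails, 7 pickets — a fence section. Span 2236 mm holds 7 pickets of 80 mm with 8 equal gaps: ⌊(2236 − 7·80) / 8⌋ = 209 mm.


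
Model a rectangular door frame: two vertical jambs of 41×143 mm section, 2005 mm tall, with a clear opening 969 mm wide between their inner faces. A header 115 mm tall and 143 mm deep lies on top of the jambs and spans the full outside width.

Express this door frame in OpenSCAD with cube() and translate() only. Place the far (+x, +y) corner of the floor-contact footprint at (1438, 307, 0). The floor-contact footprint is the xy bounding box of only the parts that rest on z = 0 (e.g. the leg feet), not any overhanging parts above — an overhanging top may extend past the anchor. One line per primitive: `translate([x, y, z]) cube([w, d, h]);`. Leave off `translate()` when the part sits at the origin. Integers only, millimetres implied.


translate([387, 164, 0]) cube([41, 143, 2005]);
translate([1397, 164, 0]) cube([41, 143, 2005]);
translate([387, 164, 2005]) cube([1051, 143, 115]);


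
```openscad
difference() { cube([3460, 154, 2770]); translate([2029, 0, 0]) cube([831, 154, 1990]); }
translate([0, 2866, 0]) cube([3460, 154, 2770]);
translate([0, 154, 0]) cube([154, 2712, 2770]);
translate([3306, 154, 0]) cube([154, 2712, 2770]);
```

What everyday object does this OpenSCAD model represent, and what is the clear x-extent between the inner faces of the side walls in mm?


A single room. The interior width is 3152 mm.

Four walls enclosing a rectangle with a door in the front wall — a room. Outside width 3460 minus two 154 mm walls gives 3152 mm.


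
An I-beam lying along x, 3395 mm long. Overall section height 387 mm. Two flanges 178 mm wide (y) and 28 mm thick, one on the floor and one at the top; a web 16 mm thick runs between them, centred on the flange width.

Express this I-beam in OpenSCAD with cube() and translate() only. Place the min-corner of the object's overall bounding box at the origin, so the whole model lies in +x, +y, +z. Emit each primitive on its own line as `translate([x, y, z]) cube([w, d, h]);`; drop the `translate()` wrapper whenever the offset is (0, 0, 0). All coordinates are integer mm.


cube([3395, 178, 28]);
translate([0, 81, 28]) cube([3395, 16, 331]);
translate([0, 0, 359]) cube([3395, 178, 28]);


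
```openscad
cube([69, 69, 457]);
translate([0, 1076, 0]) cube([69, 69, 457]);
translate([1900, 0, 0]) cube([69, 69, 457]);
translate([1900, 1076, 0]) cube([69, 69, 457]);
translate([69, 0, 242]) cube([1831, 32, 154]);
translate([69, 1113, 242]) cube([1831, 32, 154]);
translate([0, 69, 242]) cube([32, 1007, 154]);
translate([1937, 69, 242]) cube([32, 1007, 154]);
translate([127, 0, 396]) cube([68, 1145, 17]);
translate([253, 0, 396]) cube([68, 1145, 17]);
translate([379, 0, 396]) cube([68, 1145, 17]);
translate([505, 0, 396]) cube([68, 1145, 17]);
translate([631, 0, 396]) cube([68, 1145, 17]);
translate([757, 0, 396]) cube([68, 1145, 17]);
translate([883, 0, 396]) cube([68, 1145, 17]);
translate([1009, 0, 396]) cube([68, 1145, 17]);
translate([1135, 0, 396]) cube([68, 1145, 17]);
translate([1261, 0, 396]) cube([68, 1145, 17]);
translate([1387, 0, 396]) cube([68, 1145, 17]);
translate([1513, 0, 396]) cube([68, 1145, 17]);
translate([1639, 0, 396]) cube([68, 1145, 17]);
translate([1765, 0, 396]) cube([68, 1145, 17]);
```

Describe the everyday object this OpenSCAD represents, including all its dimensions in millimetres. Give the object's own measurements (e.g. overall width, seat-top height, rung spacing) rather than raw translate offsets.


A bed frame 1969 mm long (x) by 1145 mm wide (y). Four 69×69 mm corner posts, 457 mm tall, at the corners of the footprint. Four rails of 32 mm thickness and 154 mm height run between adjacent posts with their undersides at z = 242 mm, their outer faces flush with the outside of the frame (the two x-running rails run between the posts' inner faces; the two y-running rails run between the posts' inner faces). 14 slats, each 68 mm wide (x) and 17 mm thick, lie across the top of the two x-running rails, running the full 1145 mm width of the frame in y; along x they sit between the end posts with a 58 mm gap after the −x posts and between neighbouring slats, leaving 67 mm before the +x posts.


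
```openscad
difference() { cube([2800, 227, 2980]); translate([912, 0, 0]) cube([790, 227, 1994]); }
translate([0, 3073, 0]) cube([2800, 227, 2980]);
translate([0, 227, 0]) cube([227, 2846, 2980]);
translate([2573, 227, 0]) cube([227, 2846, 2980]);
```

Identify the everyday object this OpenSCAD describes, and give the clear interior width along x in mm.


A single room. The interior width is 2346 mm.

Four walls enclosing a rectangle with a door in the front wall — a room. Outside width 2800 minus two 227 mm walls gives 2346 mm.


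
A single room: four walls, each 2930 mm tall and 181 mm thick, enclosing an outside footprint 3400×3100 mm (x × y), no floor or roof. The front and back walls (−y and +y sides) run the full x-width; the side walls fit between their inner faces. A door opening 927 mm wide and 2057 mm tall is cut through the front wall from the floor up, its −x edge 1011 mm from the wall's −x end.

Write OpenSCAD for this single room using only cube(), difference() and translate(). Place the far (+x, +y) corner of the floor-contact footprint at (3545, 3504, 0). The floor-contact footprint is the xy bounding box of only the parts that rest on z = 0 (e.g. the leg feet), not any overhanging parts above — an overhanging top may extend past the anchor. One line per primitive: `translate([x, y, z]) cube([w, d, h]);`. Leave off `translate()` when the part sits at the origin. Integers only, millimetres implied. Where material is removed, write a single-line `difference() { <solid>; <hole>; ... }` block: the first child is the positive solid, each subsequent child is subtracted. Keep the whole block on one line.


difference() { translate([145, 404, 0]) cube([3400, 181, 2930]); translate([1156, 404, 0]) cube([927, 181, 2057]); }
translate([145, 3323, 0]) cube([3400, 181, 2930]);
translate([145, 585, 0]) cube([181, 2738, 2930]);
translate([3364, 585, 0]) cube([181, 2738, 2930]);


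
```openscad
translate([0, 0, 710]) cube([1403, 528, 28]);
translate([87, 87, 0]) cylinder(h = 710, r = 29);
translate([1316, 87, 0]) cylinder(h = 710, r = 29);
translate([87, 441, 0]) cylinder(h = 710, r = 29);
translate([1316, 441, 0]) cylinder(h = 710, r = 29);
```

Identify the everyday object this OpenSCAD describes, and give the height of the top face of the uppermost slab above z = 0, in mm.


A table. The table height is 738 mm.

A 1403×528×28 slab sits at z = 710 on four Ø58 mm round legs — a table. The top surface is at 710 + 28 = 738 mm.


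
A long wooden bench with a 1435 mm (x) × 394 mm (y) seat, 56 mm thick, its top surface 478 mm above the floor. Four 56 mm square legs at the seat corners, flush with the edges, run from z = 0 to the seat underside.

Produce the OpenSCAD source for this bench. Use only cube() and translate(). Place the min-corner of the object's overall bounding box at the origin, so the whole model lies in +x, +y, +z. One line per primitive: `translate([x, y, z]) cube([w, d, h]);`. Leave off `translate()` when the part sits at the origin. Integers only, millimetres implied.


translate([0, 0, 422]) cube([1435, 394, 56]);
cube([56, 56, 422]);
translate([0, 338, 0]) cube([56, 56, 422]);
translate([1379, 0, 0]) cube([56, 56, 422]);
translate([1379, 338, 0]) cube([56, 56, 422]);


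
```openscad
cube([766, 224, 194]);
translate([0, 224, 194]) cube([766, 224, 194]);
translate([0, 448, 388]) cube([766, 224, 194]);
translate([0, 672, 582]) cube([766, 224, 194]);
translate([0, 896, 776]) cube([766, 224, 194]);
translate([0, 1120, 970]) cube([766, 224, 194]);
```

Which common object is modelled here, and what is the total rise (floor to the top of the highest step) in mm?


A staircase. The total rise is 1164 mm.

6 identical blocks, each offset up and back from the previous — a staircase. Each step is 194 mm tall and there are 6 of them, so the total rise is 6 × 194 = 1164 mm.


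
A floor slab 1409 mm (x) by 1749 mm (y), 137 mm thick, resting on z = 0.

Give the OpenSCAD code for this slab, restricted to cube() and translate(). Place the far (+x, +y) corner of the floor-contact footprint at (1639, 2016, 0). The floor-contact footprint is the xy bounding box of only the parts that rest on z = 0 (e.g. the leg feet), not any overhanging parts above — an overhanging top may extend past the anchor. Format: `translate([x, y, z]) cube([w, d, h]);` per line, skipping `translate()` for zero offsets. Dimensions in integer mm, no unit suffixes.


translate([230, 267, 0]) cube([1409, 1749, 137]);


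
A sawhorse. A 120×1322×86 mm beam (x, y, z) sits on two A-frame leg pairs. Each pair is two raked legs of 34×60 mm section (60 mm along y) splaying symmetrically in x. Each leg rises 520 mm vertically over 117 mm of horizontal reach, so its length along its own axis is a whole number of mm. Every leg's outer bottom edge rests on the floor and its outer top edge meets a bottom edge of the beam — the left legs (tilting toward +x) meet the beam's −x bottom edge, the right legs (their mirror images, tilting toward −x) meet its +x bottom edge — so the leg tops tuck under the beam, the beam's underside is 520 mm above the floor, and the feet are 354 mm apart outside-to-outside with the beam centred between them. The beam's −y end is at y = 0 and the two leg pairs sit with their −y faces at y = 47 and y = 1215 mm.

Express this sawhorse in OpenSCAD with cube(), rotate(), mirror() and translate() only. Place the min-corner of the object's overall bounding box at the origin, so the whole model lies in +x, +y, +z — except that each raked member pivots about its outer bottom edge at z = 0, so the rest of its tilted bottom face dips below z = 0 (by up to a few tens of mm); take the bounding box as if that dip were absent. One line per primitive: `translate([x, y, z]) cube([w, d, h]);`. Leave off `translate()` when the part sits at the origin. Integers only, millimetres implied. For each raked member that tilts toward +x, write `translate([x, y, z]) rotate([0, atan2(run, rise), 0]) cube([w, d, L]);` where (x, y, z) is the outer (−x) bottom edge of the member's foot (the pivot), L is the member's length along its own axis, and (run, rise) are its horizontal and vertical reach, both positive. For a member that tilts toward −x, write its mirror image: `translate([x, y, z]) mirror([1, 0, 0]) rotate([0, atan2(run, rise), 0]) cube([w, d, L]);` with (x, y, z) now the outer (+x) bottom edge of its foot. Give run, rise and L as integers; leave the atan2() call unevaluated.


// leg length = √(117² + 520²) = 533
// right-leg outer foot x = 2·117 + 120 = 354
// beam min-corner = (117, 0, 520)
translate([117, 0, 520]) cube([120, 1322, 86]);
translate([0, 47, 0]) rotate([0, atan2(117, 520), 0]) cube([34, 60, 533]);
translate([354, 47, 0]) mirror([1, 0, 0]) rotate([0, atan2(117, 520), 0]) cube([34, 60, 533]);
translate([0, 1215, 0]) rotate([0, atan2(117, 520), 0]) cube([34, 60, 533]);
translate([354, 1215, 0]) mirror([1, 0, 0]) rotate([0, atan2(117, 520), 0]) cube([34, 60, 533]);


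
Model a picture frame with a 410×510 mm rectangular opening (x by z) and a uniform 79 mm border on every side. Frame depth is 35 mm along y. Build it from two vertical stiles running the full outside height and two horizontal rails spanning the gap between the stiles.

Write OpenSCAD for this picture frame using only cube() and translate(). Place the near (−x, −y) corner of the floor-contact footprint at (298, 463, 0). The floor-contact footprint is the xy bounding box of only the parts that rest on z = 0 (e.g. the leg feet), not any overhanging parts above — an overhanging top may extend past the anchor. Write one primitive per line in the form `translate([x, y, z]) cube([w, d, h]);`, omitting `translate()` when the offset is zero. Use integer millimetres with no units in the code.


translate([298, 463, 0]) cube([79, 35, 668]);
translate([787, 463, 0]) cube([79, 35, 668]);
translate([377, 463, 0]) cube([410, 35, 79]);
translate([377, 463, 589]) cube([410, 35, 79]);


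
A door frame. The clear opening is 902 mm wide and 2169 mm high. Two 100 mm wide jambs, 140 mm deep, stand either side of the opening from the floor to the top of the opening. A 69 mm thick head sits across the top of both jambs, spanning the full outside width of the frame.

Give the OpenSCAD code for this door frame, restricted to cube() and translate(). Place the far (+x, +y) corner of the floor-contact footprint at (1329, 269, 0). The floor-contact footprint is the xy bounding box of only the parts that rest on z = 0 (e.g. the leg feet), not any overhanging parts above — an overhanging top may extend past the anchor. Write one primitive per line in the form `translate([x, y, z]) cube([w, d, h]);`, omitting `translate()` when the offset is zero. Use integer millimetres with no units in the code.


translate([227, 129, 0]) cube([100, 140, 2169]);
translate([1229, 129, 0]) cube([100, 140, 2169]);
translate([227, 129, 2169]) cube([1102, 140, 69]);


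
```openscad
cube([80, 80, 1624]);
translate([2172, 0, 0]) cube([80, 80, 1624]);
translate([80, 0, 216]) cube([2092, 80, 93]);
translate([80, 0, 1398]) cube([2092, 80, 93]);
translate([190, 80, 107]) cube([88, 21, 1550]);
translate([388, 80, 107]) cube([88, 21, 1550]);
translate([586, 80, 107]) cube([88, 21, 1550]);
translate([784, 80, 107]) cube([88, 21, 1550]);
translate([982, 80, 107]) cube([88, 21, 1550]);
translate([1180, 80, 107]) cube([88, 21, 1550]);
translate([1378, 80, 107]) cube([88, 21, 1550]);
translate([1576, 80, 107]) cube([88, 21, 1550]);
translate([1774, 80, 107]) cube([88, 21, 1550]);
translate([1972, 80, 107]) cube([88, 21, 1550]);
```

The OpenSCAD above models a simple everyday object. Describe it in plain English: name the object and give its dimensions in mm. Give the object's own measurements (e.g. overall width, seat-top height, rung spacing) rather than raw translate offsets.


A fence section. Two 80×80 mm posts, 1624 mm tall, stand on the floor with a clear span of 2092 mm between their inner faces. Two horizontal rails of 80×93 mm section span the gap between the posts with their undersides at z = 216 mm and z = 1398 mm, flush with the posts' −y face. 10 pickets, each 88 mm wide, 21 mm thick and 1550 mm tall, are fixed to the +y face of the rails with their bottoms at z = 107 mm, spaced across the span with a 110 mm gap after the −x post and between neighbouring pickets, with 112 mm left before the +x post.


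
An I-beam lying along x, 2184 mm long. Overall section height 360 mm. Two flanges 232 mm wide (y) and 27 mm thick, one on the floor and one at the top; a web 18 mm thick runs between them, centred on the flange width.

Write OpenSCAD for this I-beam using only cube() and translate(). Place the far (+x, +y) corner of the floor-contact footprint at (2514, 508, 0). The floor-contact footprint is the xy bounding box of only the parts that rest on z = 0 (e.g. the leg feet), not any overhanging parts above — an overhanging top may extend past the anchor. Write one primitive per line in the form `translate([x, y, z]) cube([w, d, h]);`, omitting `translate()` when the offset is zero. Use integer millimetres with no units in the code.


translate([330, 276, 0]) cube([2184, 232, 27]);
translate([330, 383, 27]) cube([2184, 18, 306]);
translate([330, 276, 333]) cube([2184, 232, 27]);


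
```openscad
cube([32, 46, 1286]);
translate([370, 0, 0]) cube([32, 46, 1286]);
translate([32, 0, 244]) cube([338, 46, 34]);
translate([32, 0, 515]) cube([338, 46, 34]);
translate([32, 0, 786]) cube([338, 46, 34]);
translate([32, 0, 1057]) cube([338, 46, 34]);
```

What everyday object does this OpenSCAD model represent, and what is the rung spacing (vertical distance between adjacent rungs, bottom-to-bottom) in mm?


A ladder. The rung spacing is 271 mm.

Two tall 32×46 posts with 4 short bars between them — a ladder. Adjacent rungs sit at z = 244 and z = 515, so the spacing is 515 − 244 = 271 mm.


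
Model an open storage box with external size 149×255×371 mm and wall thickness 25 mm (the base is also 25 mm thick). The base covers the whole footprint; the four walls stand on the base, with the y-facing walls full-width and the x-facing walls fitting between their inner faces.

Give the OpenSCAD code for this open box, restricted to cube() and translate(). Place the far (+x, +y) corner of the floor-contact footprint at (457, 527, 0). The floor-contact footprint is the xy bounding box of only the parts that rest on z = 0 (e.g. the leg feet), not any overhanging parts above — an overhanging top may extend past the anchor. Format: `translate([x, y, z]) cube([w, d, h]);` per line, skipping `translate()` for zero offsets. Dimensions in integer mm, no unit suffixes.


translate([308, 272, 0]) cube([149, 255, 25]);
translate([308, 272, 25]) cube([149, 25, 346]);
translate([308, 502, 25]) cube([149, 25, 346]);
translate([308, 297, 25]) cube([25, 205, 346]);
translate([432, 297, 25]) cube([25, 205, 346]);


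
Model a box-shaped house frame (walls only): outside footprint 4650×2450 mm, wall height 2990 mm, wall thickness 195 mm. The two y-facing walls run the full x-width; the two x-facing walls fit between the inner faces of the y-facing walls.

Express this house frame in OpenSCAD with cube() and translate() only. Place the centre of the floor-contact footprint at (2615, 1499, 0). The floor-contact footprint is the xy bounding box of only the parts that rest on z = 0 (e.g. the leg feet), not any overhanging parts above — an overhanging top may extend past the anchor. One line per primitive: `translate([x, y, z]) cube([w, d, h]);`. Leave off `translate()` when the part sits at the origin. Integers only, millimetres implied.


translate([290, 274, 0]) cube([4650, 195, 2990]);
translate([290, 2529, 0]) cube([4650, 195, 2990]);
translate([290, 469, 0]) cube([195, 2060, 2990]);
translate([4745, 469, 0]) cube([195, 2060, 2990]);


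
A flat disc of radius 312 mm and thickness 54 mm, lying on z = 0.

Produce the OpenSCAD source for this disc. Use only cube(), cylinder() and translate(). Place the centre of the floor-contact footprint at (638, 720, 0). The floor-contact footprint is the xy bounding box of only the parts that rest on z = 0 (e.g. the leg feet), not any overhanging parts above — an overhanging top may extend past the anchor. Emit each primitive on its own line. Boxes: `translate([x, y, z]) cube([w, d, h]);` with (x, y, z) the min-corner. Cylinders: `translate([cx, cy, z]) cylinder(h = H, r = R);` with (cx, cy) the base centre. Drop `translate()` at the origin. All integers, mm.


translate([638, 720, 0]) cylinder(h = 54, r = 312);


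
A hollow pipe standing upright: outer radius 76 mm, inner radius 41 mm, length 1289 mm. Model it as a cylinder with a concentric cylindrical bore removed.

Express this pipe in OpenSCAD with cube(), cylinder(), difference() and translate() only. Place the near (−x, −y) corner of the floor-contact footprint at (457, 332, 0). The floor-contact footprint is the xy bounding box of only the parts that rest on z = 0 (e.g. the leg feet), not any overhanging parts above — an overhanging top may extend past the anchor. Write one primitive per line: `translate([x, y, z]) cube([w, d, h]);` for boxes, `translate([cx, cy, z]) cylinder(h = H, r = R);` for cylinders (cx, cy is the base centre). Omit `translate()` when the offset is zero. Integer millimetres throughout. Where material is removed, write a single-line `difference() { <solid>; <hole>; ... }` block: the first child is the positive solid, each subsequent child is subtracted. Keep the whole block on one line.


difference() { translate([533, 408, 0]) cylinder(h = 1289, r = 76); translate([533, 408, 0]) cylinder(h = 1289, r = 41); }


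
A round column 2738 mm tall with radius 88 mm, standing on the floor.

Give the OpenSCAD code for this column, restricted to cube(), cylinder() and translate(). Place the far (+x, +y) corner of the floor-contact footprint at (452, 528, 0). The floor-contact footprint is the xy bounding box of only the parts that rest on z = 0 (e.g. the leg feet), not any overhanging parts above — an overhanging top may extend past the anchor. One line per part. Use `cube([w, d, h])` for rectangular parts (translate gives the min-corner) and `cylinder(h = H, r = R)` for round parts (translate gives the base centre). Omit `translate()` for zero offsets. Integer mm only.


translate([364, 440, 0]) cylinder(h = 2738, r = 88);


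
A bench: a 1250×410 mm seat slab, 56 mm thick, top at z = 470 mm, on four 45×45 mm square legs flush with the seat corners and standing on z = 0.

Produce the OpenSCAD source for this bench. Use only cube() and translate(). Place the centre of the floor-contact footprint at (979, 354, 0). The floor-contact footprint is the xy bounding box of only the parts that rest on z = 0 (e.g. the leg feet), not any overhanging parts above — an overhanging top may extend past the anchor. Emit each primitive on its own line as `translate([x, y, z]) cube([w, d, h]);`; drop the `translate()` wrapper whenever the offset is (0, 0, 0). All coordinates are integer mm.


translate([354, 149, 414]) cube([1250, 410, 56]);
translate([354, 149, 0]) cube([45, 45, 414]);
translate([354, 514, 0]) cube([45, 45, 414]);
translate([1559, 149, 0]) cube([45, 45, 414]);
translate([1559, 514, 0]) cube([45, 45, 414]);


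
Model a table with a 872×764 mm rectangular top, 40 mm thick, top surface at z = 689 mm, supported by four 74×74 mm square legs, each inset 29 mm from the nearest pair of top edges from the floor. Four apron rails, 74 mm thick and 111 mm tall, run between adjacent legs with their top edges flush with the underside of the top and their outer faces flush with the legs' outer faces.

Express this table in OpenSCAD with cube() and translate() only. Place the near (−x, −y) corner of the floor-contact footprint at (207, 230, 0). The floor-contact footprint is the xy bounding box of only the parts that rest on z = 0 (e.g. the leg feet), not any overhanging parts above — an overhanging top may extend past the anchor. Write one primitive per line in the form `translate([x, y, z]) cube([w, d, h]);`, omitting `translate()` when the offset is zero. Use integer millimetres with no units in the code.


translate([178, 201, 649]) cube([872, 764, 40]);
translate([207, 230, 0]) cube([74, 74, 649]);
translate([947, 230, 0]) cube([74, 74, 649]);
translate([207, 862, 0]) cube([74, 74, 649]);
translate([947, 862, 0]) cube([74, 74, 649]);
translate([281, 230, 538]) cube([666, 74, 111]);
translate([281, 862, 538]) cube([666, 74, 111]);
translate([207, 304, 538]) cube([74, 558, 111]);
translate([947, 304, 538]) cube([74, 558, 111]);


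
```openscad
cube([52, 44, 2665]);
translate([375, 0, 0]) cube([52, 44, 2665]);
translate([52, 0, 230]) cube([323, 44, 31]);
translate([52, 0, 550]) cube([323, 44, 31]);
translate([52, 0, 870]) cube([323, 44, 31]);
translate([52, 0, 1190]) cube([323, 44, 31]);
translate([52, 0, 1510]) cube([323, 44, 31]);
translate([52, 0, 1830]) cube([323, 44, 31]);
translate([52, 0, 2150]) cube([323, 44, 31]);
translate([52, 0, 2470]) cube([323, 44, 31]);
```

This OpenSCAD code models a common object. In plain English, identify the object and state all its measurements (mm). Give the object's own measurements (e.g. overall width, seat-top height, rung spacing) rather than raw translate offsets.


A straight ladder. Two 52×44 mm vertical rails, 2665 mm tall, stand 427 mm apart (outside-to-outside) with their front faces coplanar on the −y side. 8 rungs, each 44 mm deep and 31 mm tall, span between the inner faces of the rails, front faces flush with the rails. The lowest rung's underside is at z = 230 mm and rungs are spaced 320 mm apart (underside to underside).


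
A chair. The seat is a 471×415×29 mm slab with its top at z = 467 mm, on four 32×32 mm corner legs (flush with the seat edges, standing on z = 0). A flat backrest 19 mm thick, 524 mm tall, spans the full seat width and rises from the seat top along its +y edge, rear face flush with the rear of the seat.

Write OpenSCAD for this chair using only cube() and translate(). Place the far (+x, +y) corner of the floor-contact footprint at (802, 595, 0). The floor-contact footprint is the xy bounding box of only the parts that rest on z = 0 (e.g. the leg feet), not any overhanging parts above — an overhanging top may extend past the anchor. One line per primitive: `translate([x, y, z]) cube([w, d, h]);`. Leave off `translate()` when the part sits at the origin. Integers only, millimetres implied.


// leg_h = 467 - 29 = 438
translate([331, 180, 438]) cube([471, 415, 29]);
translate([331, 180, 0]) cube([32, 32, 438]);
translate([770, 180, 0]) cube([32, 32, 438]);
translate([331, 563, 0]) cube([32, 32, 438]);
translate([770, 563, 0]) cube([32, 32, 438]);
translate([331, 576, 467]) cube([471, 19, 524]);


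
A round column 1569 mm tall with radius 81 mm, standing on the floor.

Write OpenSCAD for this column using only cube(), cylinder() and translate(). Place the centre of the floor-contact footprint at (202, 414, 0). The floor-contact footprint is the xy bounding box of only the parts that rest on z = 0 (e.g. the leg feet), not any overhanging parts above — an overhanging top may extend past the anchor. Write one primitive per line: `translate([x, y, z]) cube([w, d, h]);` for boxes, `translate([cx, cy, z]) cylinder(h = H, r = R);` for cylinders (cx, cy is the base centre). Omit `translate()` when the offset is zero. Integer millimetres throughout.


translate([202, 414, 0]) cylinder(h = 1569, r = 81);


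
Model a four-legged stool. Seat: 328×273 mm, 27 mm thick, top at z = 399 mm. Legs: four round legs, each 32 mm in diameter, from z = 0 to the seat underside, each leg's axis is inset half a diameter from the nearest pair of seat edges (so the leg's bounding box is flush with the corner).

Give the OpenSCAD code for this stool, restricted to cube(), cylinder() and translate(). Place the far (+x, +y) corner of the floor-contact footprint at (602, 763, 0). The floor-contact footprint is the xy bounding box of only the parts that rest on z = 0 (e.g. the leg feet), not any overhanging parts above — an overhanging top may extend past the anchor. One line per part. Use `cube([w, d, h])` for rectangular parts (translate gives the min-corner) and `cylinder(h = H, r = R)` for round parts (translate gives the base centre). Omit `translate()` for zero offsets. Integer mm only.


translate([274, 490, 372]) cube([328, 273, 27]);
translate([290, 506, 0]) cylinder(h = 372, r = 16);
translate([586, 506, 0]) cylinder(h = 372, r = 16);
translate([290, 747, 0]) cylinder(h = 372, r = 16);
translate([586, 747, 0]) cylinder(h = 372, r = 16);
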